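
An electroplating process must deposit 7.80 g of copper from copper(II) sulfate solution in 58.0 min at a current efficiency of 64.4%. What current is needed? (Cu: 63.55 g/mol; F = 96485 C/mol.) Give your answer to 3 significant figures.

10.6 A

n(Cu) = 7.80 / 63.55 = 0.1227 mol
Cu²⁺ + 2e⁻ → Cu, so n(e⁻) = 2 × 0.1227 = 0.2454 mol
Q = 0.2454 × 96485 / 0.644 = 36770 C
I = Q / t = 36770 / 3480 s = 10.6 A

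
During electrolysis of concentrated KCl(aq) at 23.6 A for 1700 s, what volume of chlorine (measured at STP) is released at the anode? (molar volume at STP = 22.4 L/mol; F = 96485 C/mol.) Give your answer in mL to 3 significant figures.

Q = It = 23.6 × 1700 = 40120 C
n(e⁻) = 40120 / 96485 = 0.4158 mol
2Cl⁻ → Cl₂ + 2e⁻, so n(Cl₂) = 0.4158 / 2 = 0.2079 mol
V = 0.2079 × 22.4 = 4.657 L
= 4660 mL

4660 mL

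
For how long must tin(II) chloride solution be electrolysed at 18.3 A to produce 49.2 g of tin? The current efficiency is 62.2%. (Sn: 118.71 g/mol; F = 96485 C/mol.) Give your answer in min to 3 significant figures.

117 min

n(Sn) = 49.2 / 118.71 = 0.4145 mol
Sn²⁺ + 2e⁻ → Sn, so n(e⁻) = 2 × 0.4145 = 0.8290 mol
Q = 0.8290 × 96485 / 0.622 = 1.286×10^5 C
t = Q / I = 1.286×10^5 / 18.3 = 7027 s = 117 min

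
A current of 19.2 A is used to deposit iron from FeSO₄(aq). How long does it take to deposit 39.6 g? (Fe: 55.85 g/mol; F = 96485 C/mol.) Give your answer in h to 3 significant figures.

1.98 h

n(Fe) = 39.6 / 55.85 = 0.7090 mol
Fe²⁺ + 2e⁻ → Fe, so n(e⁻) = 2 × 0.7090 = 1.418 mol
Q = 1.418 × 96485 = 1.368×10^5 C
t = Q / I = 1.368×10^5 / 19.2 = 7125 s = 1.98 h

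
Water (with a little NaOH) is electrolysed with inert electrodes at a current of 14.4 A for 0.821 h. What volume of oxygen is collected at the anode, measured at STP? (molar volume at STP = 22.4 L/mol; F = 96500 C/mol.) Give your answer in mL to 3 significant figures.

Q = 14.4 A × 2955.6 s = 42560 C
n(e⁻) = Q/F = 42560/96500 = 0.4410 mol
2H₂O → O₂ + 4H⁺ + 4e⁻, so n(O₂) = 0.4410 / 4 = 0.1103 mol
V = 0.1103 × 22.4 = 2.471 L
= 2470 mL

2470 mL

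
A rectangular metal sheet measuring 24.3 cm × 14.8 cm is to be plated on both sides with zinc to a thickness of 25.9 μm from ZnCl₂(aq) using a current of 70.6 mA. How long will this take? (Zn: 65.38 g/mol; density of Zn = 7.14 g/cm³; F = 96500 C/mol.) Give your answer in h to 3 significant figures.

154 h

Plated area = 2 × 24.3 × 14.8 = 719.3 cm²
Volume = 719.3 × 25.9×10⁻⁴ cm = 1.863 cm³
m(Zn) = 1.863 × 7.14 = 13.30 g
n(Zn) = 13.30 / 65.38 = 0.2034 mol; n(e⁻) = 2 × 0.2034 = 0.4068 mol
Q = 0.4068 × 96500 = 39260 C
t = 39260 / 0.0706 = 5.561×10^5 s = 154 h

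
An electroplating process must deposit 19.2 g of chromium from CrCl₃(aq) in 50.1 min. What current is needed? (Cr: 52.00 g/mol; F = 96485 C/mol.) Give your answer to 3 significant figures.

n(Cr) = 19.2 / 52.00 = 0.3692 mol
Cr³⁺ + 3e⁻ → Cr, so n(e⁻) = 3 × 0.3692 = 1.108 mol
Q = 1.108 × 96485 = 1.069×10^5 C
I = Q / t = 1.069×10^5 / 3006 s = 35.6 A

35.6 A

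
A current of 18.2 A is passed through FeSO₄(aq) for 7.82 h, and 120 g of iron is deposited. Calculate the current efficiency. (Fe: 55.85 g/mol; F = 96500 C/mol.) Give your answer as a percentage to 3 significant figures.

80.9%

Q = 18.2 × 28152 = 5.124×10^5 C
n(e⁻) = 5.124×10^5 / 96500 = 5.310 mol
Fe²⁺ + 2e⁻ → Fe, so theoretical n(Fe) = 2.655 mol → 148.3 g
Efficiency = 120 / 148.3 = 0.8092 = 80.9%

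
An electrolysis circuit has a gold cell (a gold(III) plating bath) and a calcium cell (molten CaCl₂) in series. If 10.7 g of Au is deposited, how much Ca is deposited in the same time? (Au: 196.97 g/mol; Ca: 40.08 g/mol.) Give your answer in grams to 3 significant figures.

3.27 g

n(Au) = 10.7 / 196.97 = 0.05432 mol
Au³⁺ + 3e⁻ → Au, so n(e⁻) = 3 × 0.05432 = 0.1630 mol
The cells are in series, so the same charge (and hence the same n(e⁻) = 0.1630 mol) passes through both.
Ca²⁺ + 2e⁻ → Ca, so n(Ca) = 0.1630 / 2 = 0.08150 mol
m(Ca) = 0.08150 × 40.08 = 3.27 g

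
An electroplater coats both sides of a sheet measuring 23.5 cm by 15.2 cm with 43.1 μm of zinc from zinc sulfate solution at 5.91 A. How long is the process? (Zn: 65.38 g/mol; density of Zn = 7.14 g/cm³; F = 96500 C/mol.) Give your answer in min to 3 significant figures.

183 min

Plated area = 2 × 23.5 × 15.2 = 714.4 cm²
Volume = 714.4 × 43.1×10⁻⁴ cm = 3.079 cm³
m(Zn) = 3.079 × 7.14 = 21.98 g
n(Zn) = 21.98 / 65.38 = 0.3362 mol; n(e⁻) = 2 × 0.3362 = 0.6724 mol
Q = 0.6724 × 96500 = 64890 C
t = 64890 / 5.91 = 10980 s = 183 min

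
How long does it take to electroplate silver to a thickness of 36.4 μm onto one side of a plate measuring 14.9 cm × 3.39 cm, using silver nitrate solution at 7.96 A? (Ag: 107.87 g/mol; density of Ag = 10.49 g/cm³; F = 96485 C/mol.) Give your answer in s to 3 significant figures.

217 s

Plated area = 14.9 × 3.39 = 50.51 cm²
Volume = 50.51 × 36.4×10⁻⁴ cm = 0.1839 cm³
m(Ag) = 0.1839 × 10.49 = 1.929 g
n(Ag) = 1.929 / 107.87 = 0.01788 mol; n(e⁻) = 0.01788 mol
Q = 0.01788 × 96485 = 1725 C
t = 1725 / 7.96 = 216.7 s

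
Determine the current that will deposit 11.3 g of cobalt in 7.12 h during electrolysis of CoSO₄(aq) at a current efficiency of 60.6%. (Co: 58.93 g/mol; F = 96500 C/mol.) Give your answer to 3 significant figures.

2.38 A

n(Co) = 11.3 / 58.93 = 0.1918 mol
Co²⁺ + 2e⁻ → Co, so n(e⁻) = 2 × 0.1918 = 0.3836 mol
Q = 0.3836 × 96500 / 0.606 = 61080 C
I = Q / t = 61080 / 25632 s = 2.38 A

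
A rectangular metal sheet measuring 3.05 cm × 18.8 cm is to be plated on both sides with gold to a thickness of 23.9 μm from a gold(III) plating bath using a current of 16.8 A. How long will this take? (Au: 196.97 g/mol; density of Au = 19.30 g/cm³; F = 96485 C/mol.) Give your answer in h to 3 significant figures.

Plated area = 2 × 3.05 × 18.8 = 114.7 cm²
Volume = 114.7 × 23.9×10⁻⁴ cm = 0.2741 cm³
m(Au) = 0.2741 × 19.30 = 5.290 g
n(Au) = 5.290 / 196.97 = 0.02686 mol; n(e⁻) = 3 × 0.02686 = 0.08058 mol
Q = 0.08058 × 96485 = 7775 C
t = 7775 / 16.8 = 462.8 s = 0.129 h

0.129 h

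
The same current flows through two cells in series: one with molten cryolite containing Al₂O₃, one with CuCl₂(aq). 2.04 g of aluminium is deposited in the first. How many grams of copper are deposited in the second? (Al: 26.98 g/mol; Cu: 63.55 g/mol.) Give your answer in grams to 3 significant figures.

n(Al) = 2.04 / 26.98 = 0.07561 mol
Al³⁺ + 3e⁻ → Al, so n(e⁻) = 3 × 0.07561 = 0.2268 mol
The cells are in series, so the same charge (and hence the same n(e⁻) = 0.2268 mol) passes through both.
Cu²⁺ + 2e⁻ → Cu, so n(Cu) = 0.2268 / 2 = 0.1134 mol
m(Cu) = 0.1134 × 63.55 = 7.21 g

7.21 g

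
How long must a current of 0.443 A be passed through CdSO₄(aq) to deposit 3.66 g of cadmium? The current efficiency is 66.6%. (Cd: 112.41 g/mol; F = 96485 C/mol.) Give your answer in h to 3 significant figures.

n(Cd) = 3.66 / 112.41 = 0.03256 mol
Cd²⁺ + 2e⁻ → Cd, so n(e⁻) = 2 × 0.03256 = 0.06512 mol
Q = 0.06512 × 96485 / 0.666 = 9434 C
t = Q / I = 9434 / 0.443 = 21300 s = 5.92 h

5.92 h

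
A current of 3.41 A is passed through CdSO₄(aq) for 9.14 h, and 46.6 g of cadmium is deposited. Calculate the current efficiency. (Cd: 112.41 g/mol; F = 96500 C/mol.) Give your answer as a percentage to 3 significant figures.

Q = 3.41 × 32904 = 1.122×10^5 C
n(e⁻) = 1.122×10^5 / 96500 = 1.163 mol
Cd²⁺ + 2e⁻ → Cd, so theoretical n(Cd) = 0.5815 mol → 65.37 g
Efficiency = 46.6 / 65.37 = 0.7129 = 71.3%

71.3%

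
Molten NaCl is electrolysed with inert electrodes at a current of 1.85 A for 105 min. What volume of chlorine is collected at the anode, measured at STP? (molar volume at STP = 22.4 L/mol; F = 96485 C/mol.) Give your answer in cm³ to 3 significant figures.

Q = 1.85 A × 6300 s = 11660 C
n(e⁻) = 11660 / 96485 = 0.1208 mol
2Cl⁻ → Cl₂ + 2e⁻, so n(Cl₂) = 0.1208 / 2 = 0.06040 mol
V = 0.06040 × 22.4 = 1.353 L
= 1350 cm³

1350 cm³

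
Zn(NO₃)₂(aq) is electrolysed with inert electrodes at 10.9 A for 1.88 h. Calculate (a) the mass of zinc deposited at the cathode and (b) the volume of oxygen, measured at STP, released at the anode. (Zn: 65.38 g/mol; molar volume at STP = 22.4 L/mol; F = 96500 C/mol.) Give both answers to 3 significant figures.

Q = 10.9 × 6768 = 73770 C; n(e⁻) = 73770 / 96500 = 0.7645 mol
Cathode: Zn²⁺ + 2e⁻ → Zn → n(Zn) = 0.7645/2 = 0.3823 mol → 25.0 g
Anode: 2H₂O → O₂ + 4H⁺ + 4e⁻ → n(O₂) = 0.7645/4 = 0.1911 mol → 4.28 L

25.0 g Zn; 4.28 L O₂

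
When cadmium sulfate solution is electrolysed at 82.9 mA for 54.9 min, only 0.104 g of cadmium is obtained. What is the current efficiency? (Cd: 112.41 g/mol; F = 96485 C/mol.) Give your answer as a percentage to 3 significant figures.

Q = 0.0829 × 3294 = 273.1 C
n(e⁻) = 273.1 / 96485 = 0.002830 mol
Cd²⁺ + 2e⁻ → Cd, so theoretical n(Cd) = 0.001415 mol → 0.1591 g
Efficiency = 0.104 / 0.1591 = 0.6537 = 65.4%

65.4%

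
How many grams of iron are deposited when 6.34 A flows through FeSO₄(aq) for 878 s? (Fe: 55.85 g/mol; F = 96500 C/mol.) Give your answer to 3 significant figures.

1.61 g

Q = 6.34 A × 878 s = 5567 C
n(e⁻) = Q/F = 5567/96500 = 0.05769 mol
Fe²⁺ + 2e⁻ → Fe, so n(Fe) = 0.05769 / 2 = 0.02885 mol
m = 0.02885 × 55.85 = 1.61 g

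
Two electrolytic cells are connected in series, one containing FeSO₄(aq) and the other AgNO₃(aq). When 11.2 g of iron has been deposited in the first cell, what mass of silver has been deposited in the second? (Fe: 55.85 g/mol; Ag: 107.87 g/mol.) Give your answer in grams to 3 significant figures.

43.3 g

n(Fe) = 11.2 / 55.85 = 0.2005 mol
Fe²⁺ + 2e⁻ → Fe, so n(e⁻) = 2 × 0.2005 = 0.4010 mol
The cells are in series, so the same charge (and hence the same n(e⁻) = 0.4010 mol) passes through both.
Ag⁺ + e⁻ → Ag, so n(Ag) = 0.4010 mol
m(Ag) = 0.4010 × 107.87 = 43.3 g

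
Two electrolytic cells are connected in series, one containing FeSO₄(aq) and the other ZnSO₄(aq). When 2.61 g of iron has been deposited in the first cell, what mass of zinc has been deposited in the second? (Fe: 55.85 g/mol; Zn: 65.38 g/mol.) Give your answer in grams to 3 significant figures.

3.06 g

n(Fe) = 2.61 / 55.85 = 0.04673 mol
Fe²⁺ + 2e⁻ → Fe, so n(e⁻) = 2 × 0.04673 = 0.09346 mol
Same current for the same time ⇒ same n(e⁻) = 0.09346 mol in both cells.
Zn²⁺ + 2e⁻ → Zn, so n(Zn) = 0.09346 / 2 = 0.04673 mol
m(Zn) = 0.04673 × 65.38 = 3.06 g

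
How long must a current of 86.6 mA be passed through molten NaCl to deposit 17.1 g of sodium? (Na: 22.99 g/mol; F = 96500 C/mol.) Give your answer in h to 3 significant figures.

230 h

n(Na) = 17.1 / 22.99 = 0.7438 mol
Na⁺ + e⁻ → Na, so n(e⁻) = 0.7438 mol
Q = 0.7438 × 96500 = 71780 C
t = Q / I = 71780 / 0.0866 = 8.289×10^5 s = 230 h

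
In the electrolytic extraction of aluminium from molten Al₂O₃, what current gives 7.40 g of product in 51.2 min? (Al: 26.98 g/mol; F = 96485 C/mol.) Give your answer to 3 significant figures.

n(Al) = 7.40 / 26.98 = 0.2743 mol
Al³⁺ + 3e⁻ → Al, so n(e⁻) = 3 × 0.2743 = 0.8229 mol
Q = 0.8229 × 96485 = 79400 C
I = Q / t = 79400 / 3072 s = 25.8 A

25.8 A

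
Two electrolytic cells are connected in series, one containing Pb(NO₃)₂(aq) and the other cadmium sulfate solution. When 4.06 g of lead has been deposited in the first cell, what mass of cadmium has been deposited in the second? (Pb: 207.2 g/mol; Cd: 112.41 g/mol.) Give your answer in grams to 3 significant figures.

n(Pb) = 4.06 / 207.2 = 0.01959 mol
Pb²⁺ + 2e⁻ → Pb, so n(e⁻) = 2 × 0.01959 = 0.03918 mol
In series, the same 0.03918 mol of electrons flows through the second cell.
Cd²⁺ + 2e⁻ → Cd, so n(Cd) = 0.03918 / 2 = 0.01959 mol
m(Cd) = 0.01959 × 112.41 = 2.20 g

2.20 g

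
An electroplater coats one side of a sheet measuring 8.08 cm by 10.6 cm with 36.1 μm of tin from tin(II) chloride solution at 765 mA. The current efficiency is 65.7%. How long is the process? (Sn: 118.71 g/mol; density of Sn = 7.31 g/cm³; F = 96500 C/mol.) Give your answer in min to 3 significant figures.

Plated area = 8.08 × 10.6 = 85.65 cm²
Volume = 85.65 × 36.1×10⁻⁴ cm = 0.3092 cm³
m(Sn) = 0.3092 × 7.31 = 2.260 g
n(Sn) = 2.260 / 118.71 = 0.01904 mol; n(e⁻) = 2 × 0.01904 = 0.03808 mol
Q = 0.03808 × 96500 / 0.657 = 5593 C
t = 5593 / 0.765 = 7311 s = 122 min

122 min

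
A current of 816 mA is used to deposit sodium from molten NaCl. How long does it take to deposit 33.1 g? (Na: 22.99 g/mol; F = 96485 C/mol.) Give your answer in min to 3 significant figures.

2840 min

n(Na) = 33.1 / 22.99 = 1.440 mol
Na⁺ + e⁻ → Na, so n(e⁻) = 1.440 mol
Q = 1.440 × 96485 = 1.389×10^5 C
t = Q / I = 1.389×10^5 / 0.816 = 1.702×10^5 s = 2840 min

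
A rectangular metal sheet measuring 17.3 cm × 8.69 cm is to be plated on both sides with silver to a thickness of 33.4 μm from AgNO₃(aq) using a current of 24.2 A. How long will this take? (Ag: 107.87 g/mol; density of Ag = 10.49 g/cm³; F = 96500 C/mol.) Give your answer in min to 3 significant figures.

Plated area = 2 × 17.3 × 8.69 = 300.7 cm²
Volume = 300.7 × 33.4×10⁻⁴ cm = 1.004 cm³
m(Ag) = 1.004 × 10.49 = 10.53 g
n(Ag) = 10.53 / 107.87 = 0.09762 mol; n(e⁻) = 0.09762 mol
Q = 0.09762 × 96500 = 9420 C
t = 9420 / 24.2 = 389.3 s = 6.49 min

6.49 min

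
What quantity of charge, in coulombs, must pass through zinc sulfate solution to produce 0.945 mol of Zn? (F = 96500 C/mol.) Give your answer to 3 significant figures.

1.82×10^5 C

Zn²⁺ + 2e⁻ → Zn, so n(e⁻) = 2 × 0.945 = 1.890 mol
Q = 1.890 × 96500 = 1.824×10^5 C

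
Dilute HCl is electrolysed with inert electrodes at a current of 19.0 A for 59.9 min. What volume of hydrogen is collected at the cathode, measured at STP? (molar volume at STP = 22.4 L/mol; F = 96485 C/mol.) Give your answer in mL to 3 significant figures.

Q = 19.0 A × 3594 s = 68290 C
n(e⁻) = Q/F = 68290/96485 = 0.7078 mol
2H⁺ + 2e⁻ → H₂, so n(H₂) = 0.7078 / 2 = 0.3539 mol
V = 0.3539 × 22.4 = 7.927 L
= 7930 mL

7930 mL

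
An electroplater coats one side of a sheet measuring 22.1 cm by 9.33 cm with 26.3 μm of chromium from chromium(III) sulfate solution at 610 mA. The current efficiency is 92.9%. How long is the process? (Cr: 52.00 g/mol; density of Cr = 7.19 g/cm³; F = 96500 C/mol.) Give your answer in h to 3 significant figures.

10.6 h

Plated area = 22.1 × 9.33 = 206.2 cm²
Volume = 206.2 × 26.3×10⁻⁴ cm = 0.5423 cm³
m(Cr) = 0.5423 × 7.19 = 3.899 g
n(Cr) = 3.899 / 52.00 = 0.07498 mol; n(e⁻) = 3 × 0.07498 = 0.2249 mol
Q = 0.2249 × 96500 / 0.929 = 23360 C
t = 23360 / 0.610 = 38300 s = 10.6 h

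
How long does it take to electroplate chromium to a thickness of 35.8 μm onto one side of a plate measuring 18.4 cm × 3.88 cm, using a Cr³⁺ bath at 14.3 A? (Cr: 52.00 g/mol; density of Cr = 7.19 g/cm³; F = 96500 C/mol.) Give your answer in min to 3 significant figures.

11.9 min

Plated area = 18.4 × 3.88 = 71.39 cm²
Volume = 71.39 × 35.8×10⁻⁴ cm = 0.2556 cm³
m(Cr) = 0.2556 × 7.19 = 1.838 g
n(Cr) = 1.838 / 52.00 = 0.03535 mol; n(e⁻) = 3 × 0.03535 = 0.1061 mol
Q = 0.1061 × 96500 = 10240 C
t = 10240 / 14.3 = 716.1 s = 11.9 min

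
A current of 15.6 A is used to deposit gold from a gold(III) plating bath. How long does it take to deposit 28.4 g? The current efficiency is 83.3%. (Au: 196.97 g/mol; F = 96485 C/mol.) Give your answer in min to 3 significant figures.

53.5 min

n(Au) = 28.4 / 196.97 = 0.1442 mol
Au³⁺ + 3e⁻ → Au, so n(e⁻) = 3 × 0.1442 = 0.4326 mol
Q = 0.4326 × 96485 / 0.833 = 50110 C
t = Q / I = 50110 / 15.6 = 3212 s = 53.5 min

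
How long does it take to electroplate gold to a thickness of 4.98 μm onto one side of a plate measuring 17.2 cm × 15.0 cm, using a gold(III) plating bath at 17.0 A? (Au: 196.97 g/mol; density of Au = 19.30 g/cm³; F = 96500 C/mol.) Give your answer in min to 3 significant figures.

Plated area = 17.2 × 15.0 = 258.0 cm²
Volume = 258.0 × 4.98×10⁻⁴ cm = 0.1285 cm³
m(Au) = 0.1285 × 19.30 = 2.480 g
n(Au) = 2.480 / 196.97 = 0.01259 mol; n(e⁻) = 3 × 0.01259 = 0.03777 mol
Q = 0.03777 × 96500 = 3645 C
t = 3645 / 17.0 = 214.4 s = 3.57 min

3.57 min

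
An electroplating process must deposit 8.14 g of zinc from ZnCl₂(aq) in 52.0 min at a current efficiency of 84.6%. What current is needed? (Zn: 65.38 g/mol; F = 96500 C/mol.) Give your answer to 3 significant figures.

9.10 A

n(Zn) = 8.14 / 65.38 = 0.1245 mol
Zn²⁺ + 2e⁻ → Zn, so n(e⁻) = 2 × 0.1245 = 0.2490 mol
Q = 0.2490 × 96500 / 0.846 = 28400 C
I = Q / t = 28400 / 3120 s = 9.10 A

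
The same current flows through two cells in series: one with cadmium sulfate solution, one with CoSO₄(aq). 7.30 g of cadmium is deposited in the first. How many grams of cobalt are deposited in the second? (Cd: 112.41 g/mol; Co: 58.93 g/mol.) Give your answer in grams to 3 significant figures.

3.83 g

n(Cd) = 7.30 / 112.41 = 0.06494 mol
Cd²⁺ + 2e⁻ → Cd, so n(e⁻) = 2 × 0.06494 = 0.1299 mol
In series, the same 0.1299 mol of electrons flows through the second cell.
Co²⁺ + 2e⁻ → Co, so n(Co) = 0.1299 / 2 = 0.06495 mol
m(Co) = 0.06495 × 58.93 = 3.83 g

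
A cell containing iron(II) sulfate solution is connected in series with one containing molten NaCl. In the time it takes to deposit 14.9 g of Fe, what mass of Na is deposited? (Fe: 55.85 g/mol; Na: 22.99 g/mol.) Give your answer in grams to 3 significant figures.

n(Fe) = 14.9 / 55.85 = 0.2668 mol
Fe²⁺ + 2e⁻ → Fe, so n(e⁻) = 2 × 0.2668 = 0.5336 mol
The cells are in series, so the same charge (and hence the same n(e⁻) = 0.5336 mol) passes through both.
Na⁺ + e⁻ → Na, so n(Na) = 0.5336 mol
m(Na) = 0.5336 × 22.99 = 12.3 g

12.3 g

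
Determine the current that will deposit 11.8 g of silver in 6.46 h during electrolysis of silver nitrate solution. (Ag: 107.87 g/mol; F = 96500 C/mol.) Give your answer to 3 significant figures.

n(Ag) = 11.8 / 107.87 = 0.1094 mol
Ag⁺ + e⁻ → Ag, so n(e⁻) = 0.1094 mol
Q = 0.1094 × 96500 = 10560 C
I = Q / t = 10560 / 23256 s = 0.454 A

0.454 A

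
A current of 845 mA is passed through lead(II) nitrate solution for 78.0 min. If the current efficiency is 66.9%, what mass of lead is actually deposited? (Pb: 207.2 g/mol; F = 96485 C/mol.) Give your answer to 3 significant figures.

Q = 0.845 × 4680 = 3955 C
n(e⁻) = 3955 / 96485 = 0.04099 mol
Pb²⁺ + 2e⁻ → Pb, so theoretical m(Pb) = 0.02050 × 207.2 = 4.248 g
Actual mass = 66.9% × 4.248 = 2.84 g

2.84 g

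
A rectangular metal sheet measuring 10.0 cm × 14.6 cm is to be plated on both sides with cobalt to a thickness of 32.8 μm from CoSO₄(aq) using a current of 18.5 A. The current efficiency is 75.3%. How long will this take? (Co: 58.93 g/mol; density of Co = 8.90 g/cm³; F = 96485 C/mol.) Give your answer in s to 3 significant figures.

2000 s

Plated area = 2 × 10.0 × 14.6 = 292.0 cm²
Volume = 292.0 × 32.8×10⁻⁴ cm = 0.9578 cm³
m(Co) = 0.9578 × 8.90 = 8.524 g
n(Co) = 8.524 / 58.93 = 0.1446 mol; n(e⁻) = 2 × 0.1446 = 0.2892 mol
Q = 0.2892 × 96485 / 0.753 = 37060 C
t = 37060 / 18.5 = 2003 s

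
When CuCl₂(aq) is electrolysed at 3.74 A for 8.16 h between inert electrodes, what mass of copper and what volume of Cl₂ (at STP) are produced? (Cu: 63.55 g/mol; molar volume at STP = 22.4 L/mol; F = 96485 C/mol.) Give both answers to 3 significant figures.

Q = 3.74 × 29376 = 1.099×10^5 C; n(e⁻) = 1.099×10^5 / 96485 = 1.139 mol
Cathode: Cu²⁺ + 2e⁻ → Cu → n(Cu) = 1.139/2 = 0.5695 mol → 36.2 g
Anode: 2Cl⁻ → Cl₂ + 2e⁻ → n(Cl₂) = 1.139/2 = 0.5695 mol → 12.8 L

36.2 g Cu; 12.8 L Cl₂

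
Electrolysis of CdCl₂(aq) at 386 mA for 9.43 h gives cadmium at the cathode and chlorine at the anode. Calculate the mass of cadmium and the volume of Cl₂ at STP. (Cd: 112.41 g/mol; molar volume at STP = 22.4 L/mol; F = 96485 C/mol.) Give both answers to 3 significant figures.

7.63 g Cd; 1.52 L Cl₂

Q = 0.386 × 33948 = 13100 C; n(e⁻) = 13100 / 96485 = 0.1358 mol
Cathode: Cd²⁺ + 2e⁻ → Cd → n(Cd) = 0.1358/2 = 0.06790 mol → 7.63 g
Anode: 2Cl⁻ → Cl₂ + 2e⁻ → n(Cl₂) = 0.1358/2 = 0.06790 mol → 1.52 L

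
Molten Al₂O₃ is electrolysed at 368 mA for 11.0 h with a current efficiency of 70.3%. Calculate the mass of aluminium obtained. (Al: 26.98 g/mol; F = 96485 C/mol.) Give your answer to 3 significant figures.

Q = 0.368 × 39600 = 14570 C
n(e⁻) = 14570 / 96485 = 0.1510 mol
Al³⁺ + 3e⁻ → Al, so theoretical m(Al) = 0.05033 × 26.98 = 1.358 g
Actual mass = 70.3% × 1.358 = 0.955 g

0.955 g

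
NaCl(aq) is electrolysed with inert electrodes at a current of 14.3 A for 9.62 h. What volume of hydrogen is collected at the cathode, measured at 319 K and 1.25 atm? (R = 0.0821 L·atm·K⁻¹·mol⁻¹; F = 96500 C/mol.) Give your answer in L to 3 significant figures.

Q = 14.3 A × 34632 s = 4.952×10^5 C
Moles of electrons = 4.952×10^5 / 96500 = 5.132 mol
2H⁺ + 2e⁻ → H₂, so n(H₂) = 5.132 / 2 = 2.566 mol
V = nRT/P = 2.566 × 0.0821 × 319 / 1.25 = 53.76 L

53.8 L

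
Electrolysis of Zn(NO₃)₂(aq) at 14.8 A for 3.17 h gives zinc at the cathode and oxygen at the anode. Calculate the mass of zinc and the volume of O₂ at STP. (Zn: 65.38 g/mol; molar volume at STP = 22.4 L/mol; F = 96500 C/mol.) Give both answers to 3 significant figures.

Q = 14.8 × 11412 = 1.689×10^5 C; n(e⁻) = 1.689×10^5 / 96500 = 1.750 mol
Cathode: Zn²⁺ + 2e⁻ → Zn → n(Zn) = 1.750/2 = 0.8750 mol → 57.2 g
Anode: 2H₂O → O₂ + 4H⁺ + 4e⁻ → n(O₂) = 1.750/4 = 0.4375 mol → 9.80 L

57.2 g Zn; 9.80 L O₂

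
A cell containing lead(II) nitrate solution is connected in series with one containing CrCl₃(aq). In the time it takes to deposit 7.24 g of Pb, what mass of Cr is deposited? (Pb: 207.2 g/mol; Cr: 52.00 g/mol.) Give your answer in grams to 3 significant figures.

n(Pb) = 7.24 / 207.2 = 0.03494 mol
Pb²⁺ + 2e⁻ → Pb, so n(e⁻) = 2 × 0.03494 = 0.06988 mol
The cells are in series, so the same charge (and hence the same n(e⁻) = 0.06988 mol) passes through both.
Cr³⁺ + 3e⁻ → Cr, so n(Cr) = 0.06988 / 3 = 0.02329 mol
m(Cr) = 0.02329 × 52.00 = 1.21 g

1.21 g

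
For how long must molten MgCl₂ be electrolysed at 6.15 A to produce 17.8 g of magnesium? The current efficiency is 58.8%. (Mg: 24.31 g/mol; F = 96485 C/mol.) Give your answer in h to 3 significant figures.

10.9 h

n(Mg) = 17.8 / 24.31 = 0.7322 mol
Mg²⁺ + 2e⁻ → Mg, so n(e⁻) = 2 × 0.7322 = 1.464 mol
Q = 1.464 × 96485 / 0.588 = 2.402×10^5 C
t = Q / I = 2.402×10^5 / 6.15 = 39060 s = 10.9 h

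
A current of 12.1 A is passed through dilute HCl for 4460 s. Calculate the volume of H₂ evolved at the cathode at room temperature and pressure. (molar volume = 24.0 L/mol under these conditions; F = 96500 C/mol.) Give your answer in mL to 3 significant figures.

6710 mL

Q = 12.1 A × 4460 s = 53970 C
Moles of electrons = 53970 / 96500 = 0.5593 mol
2H⁺ + 2e⁻ → H₂, so n(H₂) = 0.5593 / 2 = 0.2797 mol
V = 0.2797 × 24.0 = 6.713 L
= 6710 mL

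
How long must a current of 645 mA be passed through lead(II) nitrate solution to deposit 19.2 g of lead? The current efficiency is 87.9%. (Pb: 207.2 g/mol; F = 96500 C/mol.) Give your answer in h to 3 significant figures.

8.76 h

n(Pb) = 19.2 / 207.2 = 0.09266 mol
Pb²⁺ + 2e⁻ → Pb, so n(e⁻) = 2 × 0.09266 = 0.1853 mol
Q = 0.1853 × 96500 / 0.879 = 20340 C
t = Q / I = 20340 / 0.645 = 31530 s = 8.76 h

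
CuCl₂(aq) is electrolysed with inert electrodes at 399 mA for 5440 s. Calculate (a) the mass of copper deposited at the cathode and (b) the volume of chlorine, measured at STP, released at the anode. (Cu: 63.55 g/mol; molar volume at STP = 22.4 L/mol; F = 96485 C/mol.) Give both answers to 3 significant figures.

Q = 0.399 × 5440 = 2171 C; n(e⁻) = 2171 / 96485 = 0.02250 mol
Cathode: Cu²⁺ + 2e⁻ → Cu → n(Cu) = 0.02250/2 = 0.01125 mol → 0.715 g
Anode: 2Cl⁻ → Cl₂ + 2e⁻ → n(Cl₂) = 0.02250/2 = 0.01125 mol → 0.252 L

0.715 g Cu; 0.252 L Cl₂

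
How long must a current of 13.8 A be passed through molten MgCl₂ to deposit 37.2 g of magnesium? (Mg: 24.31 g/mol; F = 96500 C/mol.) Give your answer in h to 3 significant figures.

5.94 h

n(Mg) = 37.2 / 24.31 = 1.530 mol
Mg²⁺ + 2e⁻ → Mg, so n(e⁻) = 2 × 1.530 = 3.060 mol
Q = 3.060 × 96500 = 2.953×10^5 C
t = Q / I = 2.953×10^5 / 13.8 = 21400 s = 5.94 h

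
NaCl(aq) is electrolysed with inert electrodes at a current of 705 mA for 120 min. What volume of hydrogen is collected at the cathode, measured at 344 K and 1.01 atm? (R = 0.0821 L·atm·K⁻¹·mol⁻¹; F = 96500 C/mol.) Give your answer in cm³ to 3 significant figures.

Q = 0.705 A × 7200 s = 5076 C
n(e⁻) = 5076 / 96500 = 0.05260 mol
2H⁺ + 2e⁻ → H₂, so n(H₂) = 0.05260 / 2 = 0.02630 mol
V = nRT/P = 0.02630 × 0.0821 × 344 / 1.01 = 0.7354 L
= 735 cm³

735 cm³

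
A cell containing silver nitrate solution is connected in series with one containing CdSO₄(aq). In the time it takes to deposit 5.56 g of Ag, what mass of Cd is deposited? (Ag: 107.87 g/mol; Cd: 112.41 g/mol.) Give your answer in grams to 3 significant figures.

2.90 g

n(Ag) = 5.56 / 107.87 = 0.05154 mol
Ag⁺ + e⁻ → Ag, so n(e⁻) = 0.05154 mol
Since the cells are in series, n(e⁻) in the Cd cell is also 0.05154 mol.
Cd²⁺ + 2e⁻ → Cd, so n(Cd) = 0.05154 / 2 = 0.02577 mol
m(Cd) = 0.02577 × 112.41 = 2.90 g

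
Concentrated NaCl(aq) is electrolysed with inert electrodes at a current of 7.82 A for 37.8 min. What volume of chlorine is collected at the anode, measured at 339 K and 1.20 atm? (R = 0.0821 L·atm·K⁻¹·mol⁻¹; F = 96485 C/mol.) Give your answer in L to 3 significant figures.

Q = 7.82 A × 2268 s = 17740 C
n(e⁻) = Q/F = 17740/96485 = 0.1839 mol
2Cl⁻ → Cl₂ + 2e⁻, so n(Cl₂) = 0.1839 / 2 = 0.09195 mol
V = nRT/P = 0.09195 × 0.0821 × 339 / 1.20 = 2.133 L

2.13 L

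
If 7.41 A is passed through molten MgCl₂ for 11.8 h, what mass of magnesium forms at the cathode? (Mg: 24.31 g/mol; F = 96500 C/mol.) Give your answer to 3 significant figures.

Q = 7.41 A × 42480 s = 3.148×10^5 C
n(e⁻) = 3.148×10^5 / 96500 = 3.262 mol
Mg²⁺ + 2e⁻ → Mg, so n(Mg) = 3.262 / 2 = 1.631 mol
m = 1.631 × 24.31 = 39.6 g

39.6 g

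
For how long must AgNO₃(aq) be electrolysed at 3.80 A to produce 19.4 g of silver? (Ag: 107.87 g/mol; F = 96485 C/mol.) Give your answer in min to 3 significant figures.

n(Ag) = 19.4 / 107.87 = 0.1798 mol
Ag⁺ + e⁻ → Ag, so n(e⁻) = 0.1798 mol
Q = 0.1798 × 96485 = 17350 C
t = Q / I = 17350 / 3.80 = 4566 s = 76.1 min

76.1 min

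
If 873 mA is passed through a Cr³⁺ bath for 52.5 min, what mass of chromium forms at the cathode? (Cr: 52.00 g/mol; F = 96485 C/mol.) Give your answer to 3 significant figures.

0.494 g

Q = 0.873 A × 3150 s = 2750 C
Moles of electrons = 2750 / 96485 = 0.02850 mol
Cr³⁺ + 3e⁻ → Cr, so n(Cr) = 0.02850 / 3 = 0.009500 mol
m = 0.009500 × 52.00 = 0.494 g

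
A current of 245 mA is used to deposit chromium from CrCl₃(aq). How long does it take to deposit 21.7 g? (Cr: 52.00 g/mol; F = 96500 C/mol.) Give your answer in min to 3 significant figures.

8220 min

n(Cr) = 21.7 / 52.00 = 0.4173 mol
Cr³⁺ + 3e⁻ → Cr, so n(e⁻) = 3 × 0.4173 = 1.252 mol
Q = 1.252 × 96500 = 1.208×10^5 C
t = Q / I = 1.208×10^5 / 0.245 = 4.931×10^5 s = 8220 min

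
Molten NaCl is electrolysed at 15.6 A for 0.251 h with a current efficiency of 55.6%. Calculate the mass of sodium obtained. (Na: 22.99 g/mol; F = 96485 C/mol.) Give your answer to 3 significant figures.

Q = 15.6 × 903.6 = 14100 C
n(e⁻) = 14100 / 96485 = 0.1461 mol
Na⁺ + e⁻ → Na, so theoretical m(Na) = 0.1461 × 22.99 = 3.359 g
Actual mass = 55.6% × 3.359 = 1.87 g

1.87 g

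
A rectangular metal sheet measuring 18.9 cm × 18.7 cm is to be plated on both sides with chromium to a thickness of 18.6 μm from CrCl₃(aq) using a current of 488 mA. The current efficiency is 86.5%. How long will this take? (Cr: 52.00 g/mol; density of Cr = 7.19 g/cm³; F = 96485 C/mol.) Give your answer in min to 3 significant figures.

2080 min

Plated area = 2 × 18.9 × 18.7 = 706.9 cm²
Volume = 706.9 × 18.6×10⁻⁴ cm = 1.315 cm³
m(Cr) = 1.315 × 7.19 = 9.455 g
n(Cr) = 9.455 / 52.00 = 0.1818 mol; n(e⁻) = 3 × 0.1818 = 0.5454 mol
Q = 0.5454 × 96485 / 0.865 = 60840 C
t = 60840 / 0.488 = 1.247×10^5 s = 2080 min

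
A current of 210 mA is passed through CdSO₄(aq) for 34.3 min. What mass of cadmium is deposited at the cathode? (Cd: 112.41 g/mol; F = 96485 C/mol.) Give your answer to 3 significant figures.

Charge passed = 0.210 × 2058 = 432.2 C
n(e⁻) = 432.2 / 96485 = 0.004479 mol
Cd²⁺ + 2e⁻ → Cd, so n(Cd) = 0.004479 / 2 = 0.002240 mol
m = 0.002240 × 112.41 = 0.252 g

0.252 g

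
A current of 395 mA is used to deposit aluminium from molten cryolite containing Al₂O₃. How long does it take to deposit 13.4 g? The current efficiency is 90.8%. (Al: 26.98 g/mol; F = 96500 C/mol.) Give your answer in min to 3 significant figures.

6680 min

n(Al) = 13.4 / 26.98 = 0.4967 mol
Al³⁺ + 3e⁻ → Al, so n(e⁻) = 3 × 0.4967 = 1.490 mol
Q = 1.490 × 96500 / 0.908 = 1.584×10^5 C
t = Q / I = 1.584×10^5 / 0.395 = 4.010×10^5 s = 6680 min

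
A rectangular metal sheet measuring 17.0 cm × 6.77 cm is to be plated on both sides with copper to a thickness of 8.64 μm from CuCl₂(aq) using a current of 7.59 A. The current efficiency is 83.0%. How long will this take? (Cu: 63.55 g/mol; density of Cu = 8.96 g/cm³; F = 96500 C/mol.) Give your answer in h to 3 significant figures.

Plated area = 2 × 17.0 × 6.77 = 230.2 cm²
Volume = 230.2 × 8.64×10⁻⁴ cm = 0.1989 cm³
m(Cu) = 0.1989 × 8.96 = 1.782 g
n(Cu) = 1.782 / 63.55 = 0.02804 mol; n(e⁻) = 2 × 0.02804 = 0.05608 mol
Q = 0.05608 × 96500 / 0.830 = 6520 C
t = 6520 / 7.59 = 859.0 s = 0.239 h

0.239 h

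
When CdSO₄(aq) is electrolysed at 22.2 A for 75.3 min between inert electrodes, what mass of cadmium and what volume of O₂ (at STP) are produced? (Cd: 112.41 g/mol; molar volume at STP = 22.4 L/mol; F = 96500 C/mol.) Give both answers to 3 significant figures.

58.4 g Cd; 5.82 L O₂

Q = 22.2 × 4518 = 1.003×10^5 C; n(e⁻) = 1.003×10^5 / 96500 = 1.039 mol
Cathode: Cd²⁺ + 2e⁻ → Cd → n(Cd) = 1.039/2 = 0.5195 mol → 58.4 g
Anode: 2H₂O → O₂ + 4H⁺ + 4e⁻ → n(O₂) = 1.039/4 = 0.2598 mol → 5.82 L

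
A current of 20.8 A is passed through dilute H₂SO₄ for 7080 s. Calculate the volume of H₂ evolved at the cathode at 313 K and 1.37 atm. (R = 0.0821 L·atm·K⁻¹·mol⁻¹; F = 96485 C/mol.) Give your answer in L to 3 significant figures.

14.3 L

Q = 20.8 A × 7080 s = 1.473×10^5 C
n(e⁻) = 1.473×10^5 / 96485 = 1.527 mol
2H⁺ + 2e⁻ → H₂, so n(H₂) = 1.527 / 2 = 0.7635 mol
V = nRT/P = 0.7635 × 0.0821 × 313 / 1.37 = 14.32 L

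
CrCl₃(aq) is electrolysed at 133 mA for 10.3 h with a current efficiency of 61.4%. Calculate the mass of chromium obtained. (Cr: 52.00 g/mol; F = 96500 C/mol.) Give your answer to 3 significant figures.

Q = 0.133 × 37080 = 4932 C
n(e⁻) = 4932 / 96500 = 0.05111 mol
Cr³⁺ + 3e⁻ → Cr, so theoretical m(Cr) = 0.01704 × 52.00 = 0.8861 g
Actual mass = 61.4% × 0.8861 = 0.544 g

0.544 g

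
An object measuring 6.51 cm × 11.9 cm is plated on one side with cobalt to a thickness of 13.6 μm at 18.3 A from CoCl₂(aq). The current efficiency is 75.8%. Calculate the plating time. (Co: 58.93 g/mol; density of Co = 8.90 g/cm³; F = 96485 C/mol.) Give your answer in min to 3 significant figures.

3.69 min

Plated area = 6.51 × 11.9 = 77.47 cm²
Volume = 77.47 × 13.6×10⁻⁴ cm = 0.1054 cm³
m(Co) = 0.1054 × 8.90 = 0.9381 g
n(Co) = 0.9381 / 58.93 = 0.01592 mol; n(e⁻) = 2 × 0.01592 = 0.03184 mol
Q = 0.03184 × 96485 / 0.758 = 4053 C
t = 4053 / 18.3 = 221.5 s = 3.69 min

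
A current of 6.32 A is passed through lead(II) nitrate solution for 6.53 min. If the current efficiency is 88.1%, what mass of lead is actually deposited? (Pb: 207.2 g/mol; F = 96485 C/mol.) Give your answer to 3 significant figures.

Q = 6.32 × 391.8 = 2476 C
n(e⁻) = 2476 / 96485 = 0.02566 mol
Pb²⁺ + 2e⁻ → Pb, so theoretical m(Pb) = 0.01283 × 207.2 = 2.658 g
Actual mass = 88.1% × 2.658 = 2.34 g

2.34 g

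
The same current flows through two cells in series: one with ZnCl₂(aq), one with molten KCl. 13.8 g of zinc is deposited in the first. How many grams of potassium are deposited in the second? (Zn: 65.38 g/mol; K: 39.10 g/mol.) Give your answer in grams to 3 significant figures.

n(Zn) = 13.8 / 65.38 = 0.2111 mol
Zn²⁺ + 2e⁻ → Zn, so n(e⁻) = 2 × 0.2111 = 0.4222 mol
The cells are in series, so the same charge (and hence the same n(e⁻) = 0.4222 mol) passes through both.
K⁺ + e⁻ → K, so n(K) = 0.4222 mol
m(K) = 0.4222 × 39.10 = 16.5 g

16.5 g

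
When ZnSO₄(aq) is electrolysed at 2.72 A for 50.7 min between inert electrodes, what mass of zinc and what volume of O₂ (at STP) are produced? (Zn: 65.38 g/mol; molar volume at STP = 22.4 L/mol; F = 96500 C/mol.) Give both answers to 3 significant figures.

Q = 2.72 × 3042 = 8274 C; n(e⁻) = 8274 / 96500 = 0.08574 mol
Cathode: Zn²⁺ + 2e⁻ → Zn → n(Zn) = 0.08574/2 = 0.04287 mol → 2.80 g
Anode: 2H₂O → O₂ + 4H⁺ + 4e⁻ → n(O₂) = 0.08574/4 = 0.02144 mol → 0.480 L

2.80 g Zn; 0.480 L O₂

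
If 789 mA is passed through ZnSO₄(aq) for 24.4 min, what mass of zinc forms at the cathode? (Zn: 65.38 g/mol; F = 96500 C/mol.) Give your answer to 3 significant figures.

0.391 g

Q = 0.789 A × 1464 s = 1155 C
n(e⁻) = Q/F = 1155/96500 = 0.01197 mol
Zn²⁺ + 2e⁻ → Zn, so n(Zn) = 0.01197 / 2 = 0.005985 mol
m = 0.005985 × 65.38 = 0.391 g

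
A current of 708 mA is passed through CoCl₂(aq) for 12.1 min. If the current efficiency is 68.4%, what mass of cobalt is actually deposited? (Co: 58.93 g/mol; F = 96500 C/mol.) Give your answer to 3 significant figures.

Q = 0.708 × 726 = 514.0 C
n(e⁻) = 514.0 / 96500 = 0.005326 mol
Co²⁺ + 2e⁻ → Co, so theoretical m(Co) = 0.002663 × 58.93 = 0.1569 g
Actual mass = 68.4% × 0.1569 = 0.107 g

0.107 g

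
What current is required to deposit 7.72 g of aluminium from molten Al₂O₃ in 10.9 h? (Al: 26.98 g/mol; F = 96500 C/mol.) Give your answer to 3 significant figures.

n(Al) = 7.72 / 26.98 = 0.2861 mol
Al³⁺ + 3e⁻ → Al, so n(e⁻) = 3 × 0.2861 = 0.8583 mol
Q = 0.8583 × 96500 = 82830 C
I = Q / t = 82830 / 39240 s = 2.11 A

2.11 A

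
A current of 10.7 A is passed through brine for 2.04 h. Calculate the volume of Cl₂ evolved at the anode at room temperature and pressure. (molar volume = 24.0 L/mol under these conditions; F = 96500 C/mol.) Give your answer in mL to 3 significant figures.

Charge passed = 10.7 × 7344 = 78580 C
Moles of electrons = 78580 / 96500 = 0.8143 mol
2Cl⁻ → Cl₂ + 2e⁻, so n(Cl₂) = 0.8143 / 2 = 0.4072 mol
V = 0.4072 × 24.0 = 9.773 L
= 9770 mL

9770 mL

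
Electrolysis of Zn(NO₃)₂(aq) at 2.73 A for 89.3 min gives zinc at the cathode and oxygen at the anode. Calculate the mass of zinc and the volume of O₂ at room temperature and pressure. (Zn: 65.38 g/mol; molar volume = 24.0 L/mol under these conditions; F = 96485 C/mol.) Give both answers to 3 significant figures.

4.96 g Zn; 0.910 L O₂

Q = 2.73 × 5358 = 14630 C; n(e⁻) = 14630 / 96485 = 0.1516 mol
Cathode: Zn²⁺ + 2e⁻ → Zn → n(Zn) = 0.1516/2 = 0.07580 mol → 4.96 g
Anode: 2H₂O → O₂ + 4H⁺ + 4e⁻ → n(O₂) = 0.1516/4 = 0.03790 mol → 0.910 L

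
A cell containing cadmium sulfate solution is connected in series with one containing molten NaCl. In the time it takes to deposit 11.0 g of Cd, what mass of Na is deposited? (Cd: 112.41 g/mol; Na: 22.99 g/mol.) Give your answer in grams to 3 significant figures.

4.50 g

n(Cd) = 11.0 / 112.41 = 0.09786 mol
Cd²⁺ + 2e⁻ → Cd, so n(e⁻) = 2 × 0.09786 = 0.1957 mol
Same current for the same time ⇒ same n(e⁻) = 0.1957 mol in both cells.
Na⁺ + e⁻ → Na, so n(Na) = 0.1957 mol
m(Na) = 0.1957 × 22.99 = 4.50 g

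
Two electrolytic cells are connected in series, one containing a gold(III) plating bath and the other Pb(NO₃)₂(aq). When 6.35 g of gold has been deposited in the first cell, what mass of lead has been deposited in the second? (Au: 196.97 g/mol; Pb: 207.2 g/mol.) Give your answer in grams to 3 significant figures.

n(Au) = 6.35 / 196.97 = 0.03224 mol
Au³⁺ + 3e⁻ → Au, so n(e⁻) = 3 × 0.03224 = 0.09672 mol
Same current for the same time ⇒ same n(e⁻) = 0.09672 mol in both cells.
Pb²⁺ + 2e⁻ → Pb, so n(Pb) = 0.09672 / 2 = 0.04836 mol
m(Pb) = 0.04836 × 207.2 = 10.0 g

10.0 g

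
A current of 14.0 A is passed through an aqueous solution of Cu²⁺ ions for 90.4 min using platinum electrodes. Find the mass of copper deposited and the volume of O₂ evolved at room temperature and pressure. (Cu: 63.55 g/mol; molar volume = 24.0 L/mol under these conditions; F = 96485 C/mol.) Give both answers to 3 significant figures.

Q = 14.0 × 5424 = 75940 C; n(e⁻) = 75940 / 96485 = 0.7871 mol
Cathode: Cu²⁺ + 2e⁻ → Cu → n(Cu) = 0.7871/2 = 0.3936 mol → 25.0 g
Anode: 2H₂O → O₂ + 4H⁺ + 4e⁻ → n(O₂) = 0.7871/4 = 0.1968 mol → 4.72 L

25.0 g Cu; 4.72 L O₂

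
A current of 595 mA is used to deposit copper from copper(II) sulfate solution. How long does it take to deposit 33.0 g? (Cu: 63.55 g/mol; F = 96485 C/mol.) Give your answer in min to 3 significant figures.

n(Cu) = 33.0 / 63.55 = 0.5193 mol
Cu²⁺ + 2e⁻ → Cu, so n(e⁻) = 2 × 0.5193 = 1.039 mol
Q = 1.039 × 96485 = 1.002×10^5 C
t = Q / I = 1.002×10^5 / 0.595 = 1.684×10^5 s = 2810 min

2810 min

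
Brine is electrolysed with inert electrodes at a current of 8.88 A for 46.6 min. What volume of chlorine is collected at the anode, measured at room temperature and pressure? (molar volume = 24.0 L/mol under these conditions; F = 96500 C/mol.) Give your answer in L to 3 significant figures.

3.09 L

Q = 8.88 A × 2796 s = 24830 C
n(e⁻) = 24830 / 96500 = 0.2573 mol
2Cl⁻ → Cl₂ + 2e⁻, so n(Cl₂) = 0.2573 / 2 = 0.1287 mol
V = 0.1287 × 24.0 = 3.089 L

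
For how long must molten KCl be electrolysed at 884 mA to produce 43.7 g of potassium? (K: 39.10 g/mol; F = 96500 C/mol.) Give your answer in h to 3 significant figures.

n(K) = 43.7 / 39.10 = 1.118 mol
K⁺ + e⁻ → K, so n(e⁻) = 1.118 mol
Q = 1.118 × 96500 = 1.079×10^5 C
t = Q / I = 1.079×10^5 / 0.884 = 1.221×10^5 s = 33.9 h

33.9 h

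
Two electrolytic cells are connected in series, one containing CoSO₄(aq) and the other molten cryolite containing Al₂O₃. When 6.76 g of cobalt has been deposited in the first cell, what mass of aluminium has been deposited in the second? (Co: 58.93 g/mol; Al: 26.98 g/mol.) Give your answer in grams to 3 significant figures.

2.06 g

n(Co) = 6.76 / 58.93 = 0.1147 mol
Co²⁺ + 2e⁻ → Co, so n(e⁻) = 2 × 0.1147 = 0.2294 mol
The cells are in series, so the same charge (and hence the same n(e⁻) = 0.2294 mol) passes through both.
Al³⁺ + 3e⁻ → Al, so n(Al) = 0.2294 / 3 = 0.07647 mol
m(Al) = 0.07647 × 26.98 = 2.06 g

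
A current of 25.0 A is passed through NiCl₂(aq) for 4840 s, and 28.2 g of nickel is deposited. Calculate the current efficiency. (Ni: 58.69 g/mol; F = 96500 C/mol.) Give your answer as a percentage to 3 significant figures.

Q = 25.0 × 4840 = 1.210×10^5 C
n(e⁻) = 1.210×10^5 / 96500 = 1.254 mol
Ni²⁺ + 2e⁻ → Ni, so theoretical n(Ni) = 0.6270 mol → 36.80 g
Efficiency = 28.2 / 36.80 = 0.7663 = 76.6%

76.6%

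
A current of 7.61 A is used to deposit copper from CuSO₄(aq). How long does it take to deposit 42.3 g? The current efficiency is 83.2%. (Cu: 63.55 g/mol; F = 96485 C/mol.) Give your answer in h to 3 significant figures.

5.64 h

n(Cu) = 42.3 / 63.55 = 0.6656 mol
Cu²⁺ + 2e⁻ → Cu, so n(e⁻) = 2 × 0.6656 = 1.331 mol
Q = 1.331 × 96485 / 0.832 = 1.544×10^5 C
t = Q / I = 1.544×10^5 / 7.61 = 20290 s = 5.64 h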